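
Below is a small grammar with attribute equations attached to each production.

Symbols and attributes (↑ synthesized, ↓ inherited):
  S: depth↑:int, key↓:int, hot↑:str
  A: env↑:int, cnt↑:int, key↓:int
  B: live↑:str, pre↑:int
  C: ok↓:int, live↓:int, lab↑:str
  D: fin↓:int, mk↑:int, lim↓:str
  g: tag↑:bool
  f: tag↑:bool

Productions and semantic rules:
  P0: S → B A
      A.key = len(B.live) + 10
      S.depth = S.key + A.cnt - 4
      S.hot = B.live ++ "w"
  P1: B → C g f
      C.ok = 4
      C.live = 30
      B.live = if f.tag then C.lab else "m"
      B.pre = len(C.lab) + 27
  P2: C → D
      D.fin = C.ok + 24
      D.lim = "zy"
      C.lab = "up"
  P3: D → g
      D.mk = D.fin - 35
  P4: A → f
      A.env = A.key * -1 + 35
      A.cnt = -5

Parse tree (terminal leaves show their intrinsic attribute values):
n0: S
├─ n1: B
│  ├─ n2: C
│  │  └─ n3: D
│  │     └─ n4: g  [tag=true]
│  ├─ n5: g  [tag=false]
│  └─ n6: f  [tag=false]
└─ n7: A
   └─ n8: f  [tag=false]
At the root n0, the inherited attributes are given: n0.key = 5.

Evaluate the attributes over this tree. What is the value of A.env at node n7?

24

1. n0.key = 5  [given at root]
2. n2.ok = 4  [4]
3. n2.live = 30  [30]
4. n3.fin = 28  [C.ok + 24]
5. n3.lim = "zy"  ["zy"]
6. n4.tag = true  [terminal]
7. n3.mk = -7  [D.fin - 35]
8. n2.lab = "up"  ["up"]
9. n5.tag = false  [terminal]
10. n6.tag = false  [terminal]
11. n1.live = "m"  [if f.tag then C.lab else "m"]
12. n1.pre = 29  [len(C.lab) + 27]
13. n7.key = 11  [len(B.live) + 10]
14. n8.tag = false  [terminal]
15. n7.env = 24  [A.key * -1 + 35]
16. n7.cnt = -5  [-5]
17. n0.depth = -4  [S.key + A.cnt - 4]
18. n0.hot = "mw"  [B.live ++ "w"]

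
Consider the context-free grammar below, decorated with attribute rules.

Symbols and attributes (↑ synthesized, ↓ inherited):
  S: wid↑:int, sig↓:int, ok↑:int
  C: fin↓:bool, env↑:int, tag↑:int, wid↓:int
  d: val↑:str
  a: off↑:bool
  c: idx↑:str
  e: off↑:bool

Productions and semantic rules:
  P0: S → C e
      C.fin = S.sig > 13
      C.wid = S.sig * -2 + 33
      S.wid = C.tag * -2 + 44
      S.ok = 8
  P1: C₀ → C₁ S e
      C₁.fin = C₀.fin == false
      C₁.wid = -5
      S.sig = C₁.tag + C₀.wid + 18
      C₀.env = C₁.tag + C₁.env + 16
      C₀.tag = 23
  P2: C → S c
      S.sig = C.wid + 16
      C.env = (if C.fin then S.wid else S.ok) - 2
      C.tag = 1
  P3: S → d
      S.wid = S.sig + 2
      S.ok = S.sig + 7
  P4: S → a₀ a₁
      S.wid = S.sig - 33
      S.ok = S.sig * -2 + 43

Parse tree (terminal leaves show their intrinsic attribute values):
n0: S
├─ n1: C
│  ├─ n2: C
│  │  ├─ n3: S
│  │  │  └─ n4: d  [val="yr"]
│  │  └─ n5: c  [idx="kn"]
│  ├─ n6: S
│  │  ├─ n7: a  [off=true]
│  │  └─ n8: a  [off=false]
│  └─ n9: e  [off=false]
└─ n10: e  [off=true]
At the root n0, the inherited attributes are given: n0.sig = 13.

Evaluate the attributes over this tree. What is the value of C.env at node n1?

28

1. n0.sig = 13  [given at root]
2. n1.fin = false  [S.sig > 13]
3. n1.wid = 7  [S.sig * -2 + 33]
4. n2.fin = true  [C₀.fin == false]
5. n2.wid = -5  [-5]
6. n3.sig = 11  [C.wid + 16]
7. n4.val = "yr"  [terminal]
8. n3.wid = 13  [S.sig + 2]
9. n3.ok = 18  [S.sig + 7]
10. n5.idx = "kn"  [terminal]
11. n2.env = 11  [(if C.fin then S.wid else S.ok) - 2]
12. n2.tag = 1  [1]
13. n6.sig = 26  [C₁.tag + C₀.wid + 18]
14. n7.off = true  [terminal]
15. n8.off = false  [terminal]
16. n6.wid = -7  [S.sig - 33]
17. n6.ok = -9  [S.sig * -2 + 43]
18. n9.off = false  [terminal]
19. n1.env = 28  [C₁.tag + C₁.env + 16]
20. n1.tag = 23  [23]
21. n10.off = true  [terminal]
22. n0.wid = -2  [C.tag * -2 + 44]
23. n0.ok = 8  [8]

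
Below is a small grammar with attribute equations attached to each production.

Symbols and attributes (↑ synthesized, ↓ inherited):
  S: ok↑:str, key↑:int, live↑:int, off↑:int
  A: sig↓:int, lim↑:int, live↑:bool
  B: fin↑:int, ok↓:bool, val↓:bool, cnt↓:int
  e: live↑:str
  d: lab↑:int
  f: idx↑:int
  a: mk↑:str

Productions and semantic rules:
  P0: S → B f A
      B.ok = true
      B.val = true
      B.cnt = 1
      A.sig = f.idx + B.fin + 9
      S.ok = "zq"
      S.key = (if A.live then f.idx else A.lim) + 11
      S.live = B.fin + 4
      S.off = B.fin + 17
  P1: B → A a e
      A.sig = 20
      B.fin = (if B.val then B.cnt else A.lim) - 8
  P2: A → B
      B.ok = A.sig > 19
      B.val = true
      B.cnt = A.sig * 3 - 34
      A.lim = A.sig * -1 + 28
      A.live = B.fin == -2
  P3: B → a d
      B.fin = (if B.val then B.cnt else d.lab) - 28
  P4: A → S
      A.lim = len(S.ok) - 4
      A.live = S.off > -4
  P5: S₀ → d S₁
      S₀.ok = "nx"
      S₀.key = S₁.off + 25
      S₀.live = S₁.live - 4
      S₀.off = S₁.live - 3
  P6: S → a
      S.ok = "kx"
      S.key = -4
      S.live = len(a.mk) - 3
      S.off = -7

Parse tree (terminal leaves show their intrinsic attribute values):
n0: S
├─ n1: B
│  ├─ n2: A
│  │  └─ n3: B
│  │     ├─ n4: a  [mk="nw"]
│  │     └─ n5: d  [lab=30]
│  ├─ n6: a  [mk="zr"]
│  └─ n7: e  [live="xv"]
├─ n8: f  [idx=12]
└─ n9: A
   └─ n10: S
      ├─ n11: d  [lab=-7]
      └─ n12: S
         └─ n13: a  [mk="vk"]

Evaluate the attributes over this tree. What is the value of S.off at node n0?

1. n1.ok = true  [true]
2. n1.val = true  [true]
3. n1.cnt = 1  [1]
4. n2.sig = 20  [20]
5. n3.ok = true  [A.sig > 19]
6. n3.val = true  [true]
7. n3.cnt = 26  [A.sig * 3 - 34]
8. n4.mk = "nw"  [terminal]
9. n5.lab = 30  [terminal]
10. n3.fin = -2  [(if B.val then B.cnt else d.lab) - 28]
11. n2.lim = 8  [A.sig * -1 + 28]
12. n2.live = true  [B.fin == -2]
13. n6.mk = "zr"  [terminal]
14. n7.live = "xv"  [terminal]
15. n1.fin = -7  [(if B.val then B.cnt else A.lim) - 8]
16. n8.idx = 12  [terminal]
17. n9.sig = 14  [f.idx + B.fin + 9]
18. n11.lab = -7  [terminal]
19. n13.mk = "vk"  [terminal]
20. n12.ok = "kx"  ["kx"]
21. n12.key = -4  [-4]
22. n12.live = -1  [len(a.mk) - 3]
23. n12.off = -7  [-7]
24. n10.ok = "nx"  ["nx"]
25. n10.key = 18  [S₁.off + 25]
26. n10.live = -5  [S₁.live - 4]
27. n10.off = -4  [S₁.live - 3]
28. n9.lim = -2  [len(S.ok) - 4]
29. n9.live = false  [S.off > -4]
30. n0.ok = "zq"  ["zq"]
31. n0.key = 9  [(if A.live then f.idx else A.lim) + 11]
32. n0.live = -3  [B.fin + 4]
33. n0.off = 10  [B.fin + 17]

10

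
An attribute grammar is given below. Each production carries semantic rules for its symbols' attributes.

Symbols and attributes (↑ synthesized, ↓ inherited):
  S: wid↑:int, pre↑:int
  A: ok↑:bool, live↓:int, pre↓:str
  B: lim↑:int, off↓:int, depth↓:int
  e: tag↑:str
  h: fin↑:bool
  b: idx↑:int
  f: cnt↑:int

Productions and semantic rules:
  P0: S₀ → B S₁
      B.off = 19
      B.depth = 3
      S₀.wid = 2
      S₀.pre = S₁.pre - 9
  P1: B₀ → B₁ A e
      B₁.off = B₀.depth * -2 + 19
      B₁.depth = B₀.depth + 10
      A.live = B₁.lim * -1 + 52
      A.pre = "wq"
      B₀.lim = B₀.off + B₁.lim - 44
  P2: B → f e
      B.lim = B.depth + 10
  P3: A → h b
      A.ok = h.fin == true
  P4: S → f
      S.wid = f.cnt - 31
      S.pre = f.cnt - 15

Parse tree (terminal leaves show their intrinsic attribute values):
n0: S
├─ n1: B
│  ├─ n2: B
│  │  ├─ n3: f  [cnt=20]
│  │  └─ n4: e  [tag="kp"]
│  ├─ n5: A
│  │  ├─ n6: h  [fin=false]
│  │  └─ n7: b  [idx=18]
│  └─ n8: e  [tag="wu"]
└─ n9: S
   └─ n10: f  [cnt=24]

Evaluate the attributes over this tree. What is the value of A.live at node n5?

29

1. n1.off = 19  [19]
2. n1.depth = 3  [3]
3. n2.off = 13  [B₀.depth * -2 + 19]
4. n2.depth = 13  [B₀.depth + 10]
5. n3.cnt = 20  [terminal]
6. n4.tag = "kp"  [terminal]
7. n2.lim = 23  [B.depth + 10]
8. n5.live = 29  [B₁.lim * -1 + 52]
9. n5.pre = "wq"  ["wq"]
10. n6.fin = false  [terminal]
11. n7.idx = 18  [terminal]
12. n5.ok = false  [h.fin == true]
13. n8.tag = "wu"  [terminal]
14. n1.lim = -2  [B₀.off + B₁.lim - 44]
15. n10.cnt = 24  [terminal]
16. n9.wid = -7  [f.cnt - 31]
17. n9.pre = 9  [f.cnt - 15]
18. n0.wid = 2  [2]
19. n0.pre = 0  [S₁.pre - 9]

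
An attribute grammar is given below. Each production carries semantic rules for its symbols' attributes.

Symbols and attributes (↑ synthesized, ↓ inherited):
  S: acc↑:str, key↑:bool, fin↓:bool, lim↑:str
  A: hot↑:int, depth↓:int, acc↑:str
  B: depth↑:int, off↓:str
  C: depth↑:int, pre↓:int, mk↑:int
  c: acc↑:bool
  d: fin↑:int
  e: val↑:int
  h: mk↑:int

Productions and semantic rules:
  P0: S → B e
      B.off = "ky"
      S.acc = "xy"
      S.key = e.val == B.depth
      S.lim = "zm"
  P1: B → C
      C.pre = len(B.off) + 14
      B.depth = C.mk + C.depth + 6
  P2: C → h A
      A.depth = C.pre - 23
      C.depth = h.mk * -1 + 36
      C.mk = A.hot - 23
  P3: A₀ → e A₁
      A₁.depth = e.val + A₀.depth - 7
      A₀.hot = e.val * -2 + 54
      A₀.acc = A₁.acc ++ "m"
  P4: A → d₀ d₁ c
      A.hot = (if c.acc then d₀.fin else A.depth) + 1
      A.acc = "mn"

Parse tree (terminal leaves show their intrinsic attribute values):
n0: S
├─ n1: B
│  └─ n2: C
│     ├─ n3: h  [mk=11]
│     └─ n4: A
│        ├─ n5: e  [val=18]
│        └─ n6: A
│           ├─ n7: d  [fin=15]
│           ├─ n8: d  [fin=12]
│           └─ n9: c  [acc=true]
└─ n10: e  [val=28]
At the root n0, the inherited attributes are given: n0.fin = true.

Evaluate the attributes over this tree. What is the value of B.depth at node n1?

26

1. n0.fin = true  [given at root]
2. n1.off = "ky"  ["ky"]
3. n2.pre = 16  [len(B.off) + 14]
4. n3.mk = 11  [terminal]
5. n4.depth = -7  [C.pre - 23]
6. n5.val = 18  [terminal]
7. n6.depth = 4  [e.val + A₀.depth - 7]
8. n7.fin = 15  [terminal]
9. n8.fin = 12  [terminal]
10. n9.acc = true  [terminal]
11. n6.hot = 16  [(if c.acc then d₀.fin else A.depth) + 1]
12. n6.acc = "mn"  ["mn"]
13. n4.hot = 18  [e.val * -2 + 54]
14. n4.acc = "mnm"  [A₁.acc ++ "m"]
15. n2.depth = 25  [h.mk * -1 + 36]
16. n2.mk = -5  [A.hot - 23]
17. n1.depth = 26  [C.mk + C.depth + 6]
18. n10.val = 28  [terminal]
19. n0.acc = "xy"  ["xy"]
20. n0.key = false  [e.val == B.depth]
21. n0.lim = "zm"  ["zm"]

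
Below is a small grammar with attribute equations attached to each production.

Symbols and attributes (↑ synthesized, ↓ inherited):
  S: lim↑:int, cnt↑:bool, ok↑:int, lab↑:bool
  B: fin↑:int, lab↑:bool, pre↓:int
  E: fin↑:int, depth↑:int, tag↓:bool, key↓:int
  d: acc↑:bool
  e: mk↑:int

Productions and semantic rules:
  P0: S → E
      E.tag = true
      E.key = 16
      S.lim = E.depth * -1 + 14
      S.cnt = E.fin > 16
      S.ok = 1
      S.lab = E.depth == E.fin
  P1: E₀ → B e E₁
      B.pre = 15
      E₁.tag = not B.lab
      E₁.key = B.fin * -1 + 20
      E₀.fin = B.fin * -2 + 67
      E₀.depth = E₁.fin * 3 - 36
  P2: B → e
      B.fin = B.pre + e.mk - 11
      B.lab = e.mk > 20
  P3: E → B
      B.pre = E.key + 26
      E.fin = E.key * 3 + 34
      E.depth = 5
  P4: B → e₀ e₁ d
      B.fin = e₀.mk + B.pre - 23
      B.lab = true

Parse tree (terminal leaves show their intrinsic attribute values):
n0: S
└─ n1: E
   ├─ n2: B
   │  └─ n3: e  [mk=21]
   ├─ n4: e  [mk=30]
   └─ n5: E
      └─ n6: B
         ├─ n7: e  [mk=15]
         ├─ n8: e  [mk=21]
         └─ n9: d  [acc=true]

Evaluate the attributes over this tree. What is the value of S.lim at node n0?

1. n1.tag = true  [true]
2. n1.key = 16  [16]
3. n2.pre = 15  [15]
4. n3.mk = 21  [terminal]
5. n2.fin = 25  [B.pre + e.mk - 11]
6. n2.lab = true  [e.mk > 20]
7. n4.mk = 30  [terminal]
8. n5.tag = false  [not B.lab]
9. n5.key = -5  [B.fin * -1 + 20]
10. n6.pre = 21  [E.key + 26]
11. n7.mk = 15  [terminal]
12. n8.mk = 21  [terminal]
13. n9.acc = true  [terminal]
14. n6.fin = 13  [e₀.mk + B.pre - 23]
15. n6.lab = true  [true]
16. n5.fin = 19  [E.key * 3 + 34]
17. n5.depth = 5  [5]
18. n1.fin = 17  [B.fin * -2 + 67]
19. n1.depth = 21  [E₁.fin * 3 - 36]
20. n0.lim = -7  [E.depth * -1 + 14]
21. n0.cnt = true  [E.fin > 16]
22. n0.ok = 1  [1]
23. n0.lab = false  [E.depth == E.fin]

-7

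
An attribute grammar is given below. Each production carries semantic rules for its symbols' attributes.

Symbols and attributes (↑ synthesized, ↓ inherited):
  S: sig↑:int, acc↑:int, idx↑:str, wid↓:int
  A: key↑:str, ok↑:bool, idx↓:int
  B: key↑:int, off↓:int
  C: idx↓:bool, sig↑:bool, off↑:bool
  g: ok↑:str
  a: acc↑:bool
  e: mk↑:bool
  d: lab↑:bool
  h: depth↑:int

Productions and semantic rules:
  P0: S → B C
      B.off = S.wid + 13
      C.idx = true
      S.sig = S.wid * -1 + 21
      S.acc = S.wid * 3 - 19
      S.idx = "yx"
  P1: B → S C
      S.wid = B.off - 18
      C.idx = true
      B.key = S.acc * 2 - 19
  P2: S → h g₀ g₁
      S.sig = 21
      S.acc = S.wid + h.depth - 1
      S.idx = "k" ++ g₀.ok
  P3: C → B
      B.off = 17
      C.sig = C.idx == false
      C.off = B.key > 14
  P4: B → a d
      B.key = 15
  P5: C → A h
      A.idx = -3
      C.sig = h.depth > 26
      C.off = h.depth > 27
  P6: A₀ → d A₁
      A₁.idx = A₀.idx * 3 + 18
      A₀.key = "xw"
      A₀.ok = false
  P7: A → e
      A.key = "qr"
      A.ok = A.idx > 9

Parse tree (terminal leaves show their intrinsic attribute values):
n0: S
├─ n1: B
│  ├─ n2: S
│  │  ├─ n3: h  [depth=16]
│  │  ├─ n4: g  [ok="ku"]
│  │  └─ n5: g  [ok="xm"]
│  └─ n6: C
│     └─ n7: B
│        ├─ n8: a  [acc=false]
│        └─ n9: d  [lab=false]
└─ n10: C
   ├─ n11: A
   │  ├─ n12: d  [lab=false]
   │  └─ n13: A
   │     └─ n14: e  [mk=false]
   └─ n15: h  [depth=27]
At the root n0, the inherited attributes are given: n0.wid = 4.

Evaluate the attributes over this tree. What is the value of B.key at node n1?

1. n0.wid = 4  [given at root]
2. n1.off = 17  [S.wid + 13]
3. n2.wid = -1  [B.off - 18]
4. n3.depth = 16  [terminal]
5. n4.ok = "ku"  [terminal]
6. n5.ok = "xm"  [terminal]
7. n2.sig = 21  [21]
8. n2.acc = 14  [S.wid + h.depth - 1]
9. n2.idx = "kku"  ["k" ++ g₀.ok]
10. n6.idx = true  [true]
11. n7.off = 17  [17]
12. n8.acc = false  [terminal]
13. n9.lab = false  [terminal]
14. n7.key = 15  [15]
15. n6.sig = false  [C.idx == false]
16. n6.off = true  [B.key > 14]
17. n1.key = 9  [S.acc * 2 - 19]
18. n10.idx = true  [true]
19. n11.idx = -3  [-3]
20. n12.lab = false  [terminal]
21. n13.idx = 9  [A₀.idx * 3 + 18]
22. n14.mk = false  [terminal]
23. n13.key = "qr"  ["qr"]
24. n13.ok = false  [A.idx > 9]
25. n11.key = "xw"  ["xw"]
26. n11.ok = false  [false]
27. n15.depth = 27  [terminal]
28. n10.sig = true  [h.depth > 26]
29. n10.off = false  [h.depth > 27]
30. n0.sig = 17  [S.wid * -1 + 21]
31. n0.acc = -7  [S.wid * 3 - 19]
32. n0.idx = "yx"  ["yx"]

9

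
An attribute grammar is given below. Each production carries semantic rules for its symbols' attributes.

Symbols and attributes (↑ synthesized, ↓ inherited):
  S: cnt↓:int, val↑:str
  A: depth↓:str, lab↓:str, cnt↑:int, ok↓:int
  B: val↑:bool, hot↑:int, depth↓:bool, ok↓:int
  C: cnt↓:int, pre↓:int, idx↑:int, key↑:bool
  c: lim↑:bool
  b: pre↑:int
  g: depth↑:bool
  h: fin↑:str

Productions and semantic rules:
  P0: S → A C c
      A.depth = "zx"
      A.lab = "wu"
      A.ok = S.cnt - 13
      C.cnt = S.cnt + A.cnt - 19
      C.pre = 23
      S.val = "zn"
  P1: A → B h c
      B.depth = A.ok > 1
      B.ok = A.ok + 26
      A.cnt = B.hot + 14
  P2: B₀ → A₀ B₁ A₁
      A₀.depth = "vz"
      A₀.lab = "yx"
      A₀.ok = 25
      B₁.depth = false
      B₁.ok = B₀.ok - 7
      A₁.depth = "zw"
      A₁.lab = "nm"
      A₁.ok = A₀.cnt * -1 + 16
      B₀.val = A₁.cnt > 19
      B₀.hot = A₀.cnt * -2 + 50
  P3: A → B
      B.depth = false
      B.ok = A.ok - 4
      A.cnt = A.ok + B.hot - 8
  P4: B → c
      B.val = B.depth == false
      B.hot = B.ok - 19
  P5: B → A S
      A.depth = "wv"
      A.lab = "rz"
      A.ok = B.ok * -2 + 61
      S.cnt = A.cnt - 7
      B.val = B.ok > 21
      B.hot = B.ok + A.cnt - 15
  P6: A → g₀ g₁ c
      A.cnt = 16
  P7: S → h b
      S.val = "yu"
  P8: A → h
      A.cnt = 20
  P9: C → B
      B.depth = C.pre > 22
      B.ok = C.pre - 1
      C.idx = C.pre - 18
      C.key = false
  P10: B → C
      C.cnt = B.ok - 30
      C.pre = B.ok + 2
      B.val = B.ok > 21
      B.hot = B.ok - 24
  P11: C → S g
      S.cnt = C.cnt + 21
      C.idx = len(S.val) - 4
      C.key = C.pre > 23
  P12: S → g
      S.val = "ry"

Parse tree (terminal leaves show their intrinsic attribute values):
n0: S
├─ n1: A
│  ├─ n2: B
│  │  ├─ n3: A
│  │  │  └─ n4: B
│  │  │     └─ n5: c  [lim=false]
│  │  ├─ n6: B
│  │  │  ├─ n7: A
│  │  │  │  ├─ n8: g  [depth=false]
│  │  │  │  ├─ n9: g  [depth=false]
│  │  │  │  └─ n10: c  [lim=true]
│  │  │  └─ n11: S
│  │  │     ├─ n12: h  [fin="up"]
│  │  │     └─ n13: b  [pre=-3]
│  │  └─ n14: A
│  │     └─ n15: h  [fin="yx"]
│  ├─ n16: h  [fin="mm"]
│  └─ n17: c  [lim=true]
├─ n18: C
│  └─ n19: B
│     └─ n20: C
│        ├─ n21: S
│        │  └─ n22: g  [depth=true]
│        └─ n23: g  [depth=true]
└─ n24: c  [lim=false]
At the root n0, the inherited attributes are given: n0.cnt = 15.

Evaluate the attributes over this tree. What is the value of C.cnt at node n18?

22

1. n0.cnt = 15  [given at root]
2. n1.depth = "zx"  ["zx"]
3. n1.lab = "wu"  ["wu"]
4. n1.ok = 2  [S.cnt - 13]
5. n2.depth = true  [A.ok > 1]
6. n2.ok = 28  [A.ok + 26]
7. n3.depth = "vz"  ["vz"]
8. n3.lab = "yx"  ["yx"]
9. n3.ok = 25  [25]
10. n4.depth = false  [false]
11. n4.ok = 21  [A.ok - 4]
12. n5.lim = false  [terminal]
13. n4.val = true  [B.depth == false]
14. n4.hot = 2  [B.ok - 19]
15. n3.cnt = 19  [A.ok + B.hot - 8]
16. n6.depth = false  [false]
17. n6.ok = 21  [B₀.ok - 7]
18. n7.depth = "wv"  ["wv"]
19. n7.lab = "rz"  ["rz"]
20. n7.ok = 19  [B.ok * -2 + 61]
21. n8.depth = false  [terminal]
22. n9.depth = false  [terminal]
23. n10.lim = true  [terminal]
24. n7.cnt = 16  [16]
25. n11.cnt = 9  [A.cnt - 7]
26. n12.fin = "up"  [terminal]
27. n13.pre = -3  [terminal]
28. n11.val = "yu"  ["yu"]
29. n6.val = false  [B.ok > 21]
30. n6.hot = 22  [B.ok + A.cnt - 15]
31. n14.depth = "zw"  ["zw"]
32. n14.lab = "nm"  ["nm"]
33. n14.ok = -3  [A₀.cnt * -1 + 16]
34. n15.fin = "yx"  [terminal]
35. n14.cnt = 20  [20]
36. n2.val = true  [A₁.cnt > 19]
37. n2.hot = 12  [A₀.cnt * -2 + 50]
38. n16.fin = "mm"  [terminal]
39. n17.lim = true  [terminal]
40. n1.cnt = 26  [B.hot + 14]
41. n18.cnt = 22  [S.cnt + A.cnt - 19]
42. n18.pre = 23  [23]
43. n19.depth = true  [C.pre > 22]
44. n19.ok = 22  [C.pre - 1]
45. n20.cnt = -8  [B.ok - 30]
46. n20.pre = 24  [B.ok + 2]
47. n21.cnt = 13  [C.cnt + 21]
48. n22.depth = true  [terminal]
49. n21.val = "ry"  ["ry"]
50. n23.depth = true  [terminal]
51. n20.idx = -2  [len(S.val) - 4]
52. n20.key = true  [C.pre > 23]
53. n19.val = true  [B.ok > 21]
54. n19.hot = -2  [B.ok - 24]
55. n18.idx = 5  [C.pre - 18]
56. n18.key = false  [false]
57. n24.lim = false  [terminal]
58. n0.val = "zn"  ["zn"]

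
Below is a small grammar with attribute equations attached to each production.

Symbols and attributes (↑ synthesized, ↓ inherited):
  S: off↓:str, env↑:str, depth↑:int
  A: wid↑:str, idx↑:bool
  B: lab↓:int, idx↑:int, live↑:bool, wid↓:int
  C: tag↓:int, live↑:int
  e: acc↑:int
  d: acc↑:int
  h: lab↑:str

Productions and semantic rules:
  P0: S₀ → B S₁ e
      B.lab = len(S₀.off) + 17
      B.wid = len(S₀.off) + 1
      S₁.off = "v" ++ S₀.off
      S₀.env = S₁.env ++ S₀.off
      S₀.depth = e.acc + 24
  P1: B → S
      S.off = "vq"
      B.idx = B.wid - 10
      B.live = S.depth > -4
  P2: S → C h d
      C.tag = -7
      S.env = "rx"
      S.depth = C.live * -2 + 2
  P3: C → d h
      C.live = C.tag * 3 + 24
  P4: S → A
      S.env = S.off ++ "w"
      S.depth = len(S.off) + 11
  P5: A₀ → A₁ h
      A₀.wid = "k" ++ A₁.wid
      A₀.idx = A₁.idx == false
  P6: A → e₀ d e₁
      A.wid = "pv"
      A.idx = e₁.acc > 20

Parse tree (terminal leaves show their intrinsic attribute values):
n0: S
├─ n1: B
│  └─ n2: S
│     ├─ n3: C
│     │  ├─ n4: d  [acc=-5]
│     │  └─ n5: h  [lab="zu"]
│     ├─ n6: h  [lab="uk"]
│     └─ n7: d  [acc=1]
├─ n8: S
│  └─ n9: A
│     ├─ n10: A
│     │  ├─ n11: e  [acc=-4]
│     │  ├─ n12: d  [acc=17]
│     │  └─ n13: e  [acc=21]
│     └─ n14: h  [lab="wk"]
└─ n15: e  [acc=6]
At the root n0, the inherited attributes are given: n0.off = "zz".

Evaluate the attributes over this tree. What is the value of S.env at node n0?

1. n0.off = "zz"  [given at root]
2. n1.lab = 19  [len(S₀.off) + 17]
3. n1.wid = 3  [len(S₀.off) + 1]
4. n2.off = "vq"  ["vq"]
5. n3.tag = -7  [-7]
6. n4.acc = -5  [terminal]
7. n5.lab = "zu"  [terminal]
8. n3.live = 3  [C.tag * 3 + 24]
9. n6.lab = "uk"  [terminal]
10. n7.acc = 1  [terminal]
11. n2.env = "rx"  ["rx"]
12. n2.depth = -4  [C.live * -2 + 2]
13. n1.idx = -7  [B.wid - 10]
14. n1.live = false  [S.depth > -4]
15. n8.off = "vzz"  ["v" ++ S₀.off]
16. n11.acc = -4  [terminal]
17. n12.acc = 17  [terminal]
18. n13.acc = 21  [terminal]
19. n10.wid = "pv"  ["pv"]
20. n10.idx = true  [e₁.acc > 20]
21. n14.lab = "wk"  [terminal]
22. n9.wid = "kpv"  ["k" ++ A₁.wid]
23. n9.idx = false  [A₁.idx == false]
24. n8.env = "vzzw"  [S.off ++ "w"]
25. n8.depth = 14  [len(S.off) + 11]
26. n15.acc = 6  [terminal]
27. n0.env = "vzzwzz"  [S₁.env ++ S₀.off]
28. n0.depth = 30  [e.acc + 24]

"vzzwzz"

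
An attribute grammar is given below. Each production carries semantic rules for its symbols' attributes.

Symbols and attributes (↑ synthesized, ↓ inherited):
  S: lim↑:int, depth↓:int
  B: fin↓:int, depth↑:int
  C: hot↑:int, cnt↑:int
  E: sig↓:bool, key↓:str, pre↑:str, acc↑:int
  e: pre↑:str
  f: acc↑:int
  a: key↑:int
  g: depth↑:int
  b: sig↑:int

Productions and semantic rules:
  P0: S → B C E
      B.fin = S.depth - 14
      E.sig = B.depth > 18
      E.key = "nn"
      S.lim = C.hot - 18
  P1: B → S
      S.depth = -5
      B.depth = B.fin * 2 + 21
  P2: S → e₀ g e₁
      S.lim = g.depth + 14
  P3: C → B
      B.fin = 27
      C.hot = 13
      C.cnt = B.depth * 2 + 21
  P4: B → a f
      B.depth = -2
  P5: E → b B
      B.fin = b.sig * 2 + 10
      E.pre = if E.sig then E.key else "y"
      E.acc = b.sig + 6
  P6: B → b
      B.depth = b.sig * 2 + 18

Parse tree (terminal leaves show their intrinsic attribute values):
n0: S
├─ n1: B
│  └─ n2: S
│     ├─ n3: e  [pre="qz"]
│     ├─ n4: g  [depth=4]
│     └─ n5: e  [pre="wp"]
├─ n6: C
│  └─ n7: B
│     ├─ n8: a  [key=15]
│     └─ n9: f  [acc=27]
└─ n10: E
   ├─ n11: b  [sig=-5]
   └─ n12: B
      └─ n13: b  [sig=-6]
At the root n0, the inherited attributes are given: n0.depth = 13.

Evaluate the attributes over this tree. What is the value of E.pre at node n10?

1. n0.depth = 13  [given at root]
2. n1.fin = -1  [S.depth - 14]
3. n2.depth = -5  [-5]
4. n3.pre = "qz"  [terminal]
5. n4.depth = 4  [terminal]
6. n5.pre = "wp"  [terminal]
7. n2.lim = 18  [g.depth + 14]
8. n1.depth = 19  [B.fin * 2 + 21]
9. n7.fin = 27  [27]
10. n8.key = 15  [terminal]
11. n9.acc = 27  [terminal]
12. n7.depth = -2  [-2]
13. n6.hot = 13  [13]
14. n6.cnt = 17  [B.depth * 2 + 21]
15. n10.sig = true  [B.depth > 18]
16. n10.key = "nn"  ["nn"]
17. n11.sig = -5  [terminal]
18. n12.fin = 0  [b.sig * 2 + 10]
19. n13.sig = -6  [terminal]
20. n12.depth = 6  [b.sig * 2 + 18]
21. n10.pre = "nn"  [if E.sig then E.key else "y"]
22. n10.acc = 1  [b.sig + 6]
23. n0.lim = -5  [C.hot - 18]

"nn"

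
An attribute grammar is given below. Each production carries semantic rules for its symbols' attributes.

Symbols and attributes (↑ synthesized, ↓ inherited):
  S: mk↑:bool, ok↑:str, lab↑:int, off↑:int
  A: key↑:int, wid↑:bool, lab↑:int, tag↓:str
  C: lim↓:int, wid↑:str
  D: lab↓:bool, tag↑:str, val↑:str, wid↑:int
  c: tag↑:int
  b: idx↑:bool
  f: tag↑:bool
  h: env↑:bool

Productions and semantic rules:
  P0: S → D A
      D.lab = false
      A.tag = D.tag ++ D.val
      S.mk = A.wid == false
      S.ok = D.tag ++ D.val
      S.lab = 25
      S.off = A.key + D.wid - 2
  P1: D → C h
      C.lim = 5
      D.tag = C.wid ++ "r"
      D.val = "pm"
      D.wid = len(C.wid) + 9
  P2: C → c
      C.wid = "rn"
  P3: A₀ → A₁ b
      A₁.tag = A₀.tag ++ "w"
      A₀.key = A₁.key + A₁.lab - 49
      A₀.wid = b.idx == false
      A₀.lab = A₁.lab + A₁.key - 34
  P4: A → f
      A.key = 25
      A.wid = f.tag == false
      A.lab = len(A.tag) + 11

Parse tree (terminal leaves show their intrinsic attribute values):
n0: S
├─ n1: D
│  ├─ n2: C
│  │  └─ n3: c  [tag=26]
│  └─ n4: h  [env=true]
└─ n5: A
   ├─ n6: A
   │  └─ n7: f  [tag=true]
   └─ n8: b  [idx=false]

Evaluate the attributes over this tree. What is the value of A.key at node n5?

1. n1.lab = false  [false]
2. n2.lim = 5  [5]
3. n3.tag = 26  [terminal]
4. n2.wid = "rn"  ["rn"]
5. n4.env = true  [terminal]
6. n1.tag = "rnr"  [C.wid ++ "r"]
7. n1.val = "pm"  ["pm"]
8. n1.wid = 11  [len(C.wid) + 9]
9. n5.tag = "rnrpm"  [D.tag ++ D.val]
10. n6.tag = "rnrpmw"  [A₀.tag ++ "w"]
11. n7.tag = true  [terminal]
12. n6.key = 25  [25]
13. n6.wid = false  [f.tag == false]
14. n6.lab = 17  [len(A.tag) + 11]
15. n8.idx = false  [terminal]
16. n5.key = -7  [A₁.key + A₁.lab - 49]
17. n5.wid = true  [b.idx == false]
18. n5.lab = 8  [A₁.lab + A₁.key - 34]
19. n0.mk = false  [A.wid == false]
20. n0.ok = "rnrpm"  [D.tag ++ D.val]
21. n0.lab = 25  [25]
22. n0.off = 2  [A.key + D.wid - 2]

-7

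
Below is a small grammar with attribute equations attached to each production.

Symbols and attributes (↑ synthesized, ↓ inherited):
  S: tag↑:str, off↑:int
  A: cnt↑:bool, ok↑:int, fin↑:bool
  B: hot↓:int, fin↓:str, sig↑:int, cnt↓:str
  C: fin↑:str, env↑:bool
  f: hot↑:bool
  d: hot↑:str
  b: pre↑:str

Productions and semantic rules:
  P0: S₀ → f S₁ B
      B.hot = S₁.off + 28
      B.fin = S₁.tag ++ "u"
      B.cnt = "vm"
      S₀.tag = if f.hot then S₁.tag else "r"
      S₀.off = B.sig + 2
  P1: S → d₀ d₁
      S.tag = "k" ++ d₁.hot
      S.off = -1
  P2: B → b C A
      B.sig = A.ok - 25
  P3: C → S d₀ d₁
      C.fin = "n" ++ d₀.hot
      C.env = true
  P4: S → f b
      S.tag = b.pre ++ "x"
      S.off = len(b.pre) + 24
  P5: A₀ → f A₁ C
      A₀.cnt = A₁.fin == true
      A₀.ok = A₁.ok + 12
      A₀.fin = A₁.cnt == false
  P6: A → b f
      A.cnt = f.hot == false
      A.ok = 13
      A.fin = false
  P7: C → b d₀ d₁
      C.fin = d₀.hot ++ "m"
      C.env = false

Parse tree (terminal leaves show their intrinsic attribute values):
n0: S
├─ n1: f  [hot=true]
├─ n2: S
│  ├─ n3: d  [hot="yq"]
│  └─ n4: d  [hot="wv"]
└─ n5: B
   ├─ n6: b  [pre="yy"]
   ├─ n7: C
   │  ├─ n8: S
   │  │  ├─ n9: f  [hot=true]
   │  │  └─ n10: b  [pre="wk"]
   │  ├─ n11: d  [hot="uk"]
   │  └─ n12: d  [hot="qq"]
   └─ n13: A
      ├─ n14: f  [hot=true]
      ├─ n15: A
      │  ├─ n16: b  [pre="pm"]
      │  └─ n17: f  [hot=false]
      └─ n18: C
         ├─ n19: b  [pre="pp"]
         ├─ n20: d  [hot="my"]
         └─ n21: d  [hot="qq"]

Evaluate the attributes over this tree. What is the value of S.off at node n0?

2

1. n1.hot = true  [terminal]
2. n3.hot = "yq"  [terminal]
3. n4.hot = "wv"  [terminal]
4. n2.tag = "kwv"  ["k" ++ d₁.hot]
5. n2.off = -1  [-1]
6. n5.hot = 27  [S₁.off + 28]
7. n5.fin = "kwvu"  [S₁.tag ++ "u"]
8. n5.cnt = "vm"  ["vm"]
9. n6.pre = "yy"  [terminal]
10. n9.hot = true  [terminal]
11. n10.pre = "wk"  [terminal]
12. n8.tag = "wkx"  [b.pre ++ "x"]
13. n8.off = 26  [len(b.pre) + 24]
14. n11.hot = "uk"  [terminal]
15. n12.hot = "qq"  [terminal]
16. n7.fin = "nuk"  ["n" ++ d₀.hot]
17. n7.env = true  [true]
18. n14.hot = true  [terminal]
19. n16.pre = "pm"  [terminal]
20. n17.hot = false  [terminal]
21. n15.cnt = true  [f.hot == false]
22. n15.ok = 13  [13]
23. n15.fin = false  [false]
24. n19.pre = "pp"  [terminal]
25. n20.hot = "my"  [terminal]
26. n21.hot = "qq"  [terminal]
27. n18.fin = "mym"  [d₀.hot ++ "m"]
28. n18.env = false  [false]
29. n13.cnt = false  [A₁.fin == true]
30. n13.ok = 25  [A₁.ok + 12]
31. n13.fin = false  [A₁.cnt == false]
32. n5.sig = 0  [A.ok - 25]
33. n0.tag = "kwv"  [if f.hot then S₁.tag else "r"]
34. n0.off = 2  [B.sig + 2]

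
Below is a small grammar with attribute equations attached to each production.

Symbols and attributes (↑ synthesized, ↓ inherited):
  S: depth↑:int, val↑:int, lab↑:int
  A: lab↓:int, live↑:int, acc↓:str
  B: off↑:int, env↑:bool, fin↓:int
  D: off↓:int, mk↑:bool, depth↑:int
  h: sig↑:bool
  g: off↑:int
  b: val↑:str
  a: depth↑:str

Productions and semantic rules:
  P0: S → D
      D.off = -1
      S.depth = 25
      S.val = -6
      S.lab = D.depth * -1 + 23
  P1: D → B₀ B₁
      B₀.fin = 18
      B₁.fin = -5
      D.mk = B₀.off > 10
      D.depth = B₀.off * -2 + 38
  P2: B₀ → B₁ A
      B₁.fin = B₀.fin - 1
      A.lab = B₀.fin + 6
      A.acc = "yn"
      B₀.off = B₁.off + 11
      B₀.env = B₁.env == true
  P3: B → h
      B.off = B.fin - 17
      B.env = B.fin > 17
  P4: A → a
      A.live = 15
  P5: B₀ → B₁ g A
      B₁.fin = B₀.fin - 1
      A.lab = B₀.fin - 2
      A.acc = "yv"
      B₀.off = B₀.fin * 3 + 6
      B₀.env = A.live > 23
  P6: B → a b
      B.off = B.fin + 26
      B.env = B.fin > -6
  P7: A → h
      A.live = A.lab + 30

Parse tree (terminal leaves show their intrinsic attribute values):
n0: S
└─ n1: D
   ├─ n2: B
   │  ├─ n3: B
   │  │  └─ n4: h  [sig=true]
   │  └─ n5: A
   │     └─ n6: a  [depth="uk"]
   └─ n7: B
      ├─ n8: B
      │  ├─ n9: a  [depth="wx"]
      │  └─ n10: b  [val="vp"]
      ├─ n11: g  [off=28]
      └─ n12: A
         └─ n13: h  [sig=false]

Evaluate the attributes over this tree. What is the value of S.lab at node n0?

1. n1.off = -1  [-1]
2. n2.fin = 18  [18]
3. n3.fin = 17  [B₀.fin - 1]
4. n4.sig = true  [terminal]
5. n3.off = 0  [B.fin - 17]
6. n3.env = false  [B.fin > 17]
7. n5.lab = 24  [B₀.fin + 6]
8. n5.acc = "yn"  ["yn"]
9. n6.depth = "uk"  [terminal]
10. n5.live = 15  [15]
11. n2.off = 11  [B₁.off + 11]
12. n2.env = false  [B₁.env == true]
13. n7.fin = -5  [-5]
14. n8.fin = -6  [B₀.fin - 1]
15. n9.depth = "wx"  [terminal]
16. n10.val = "vp"  [terminal]
17. n8.off = 20  [B.fin + 26]
18. n8.env = false  [B.fin > -6]
19. n11.off = 28  [terminal]
20. n12.lab = -7  [B₀.fin - 2]
21. n12.acc = "yv"  ["yv"]
22. n13.sig = false  [terminal]
23. n12.live = 23  [A.lab + 30]
24. n7.off = -9  [B₀.fin * 3 + 6]
25. n7.env = false  [A.live > 23]
26. n1.mk = true  [B₀.off > 10]
27. n1.depth = 16  [B₀.off * -2 + 38]
28. n0.depth = 25  [25]
29. n0.val = -6  [-6]
30. n0.lab = 7  [D.depth * -1 + 23]

7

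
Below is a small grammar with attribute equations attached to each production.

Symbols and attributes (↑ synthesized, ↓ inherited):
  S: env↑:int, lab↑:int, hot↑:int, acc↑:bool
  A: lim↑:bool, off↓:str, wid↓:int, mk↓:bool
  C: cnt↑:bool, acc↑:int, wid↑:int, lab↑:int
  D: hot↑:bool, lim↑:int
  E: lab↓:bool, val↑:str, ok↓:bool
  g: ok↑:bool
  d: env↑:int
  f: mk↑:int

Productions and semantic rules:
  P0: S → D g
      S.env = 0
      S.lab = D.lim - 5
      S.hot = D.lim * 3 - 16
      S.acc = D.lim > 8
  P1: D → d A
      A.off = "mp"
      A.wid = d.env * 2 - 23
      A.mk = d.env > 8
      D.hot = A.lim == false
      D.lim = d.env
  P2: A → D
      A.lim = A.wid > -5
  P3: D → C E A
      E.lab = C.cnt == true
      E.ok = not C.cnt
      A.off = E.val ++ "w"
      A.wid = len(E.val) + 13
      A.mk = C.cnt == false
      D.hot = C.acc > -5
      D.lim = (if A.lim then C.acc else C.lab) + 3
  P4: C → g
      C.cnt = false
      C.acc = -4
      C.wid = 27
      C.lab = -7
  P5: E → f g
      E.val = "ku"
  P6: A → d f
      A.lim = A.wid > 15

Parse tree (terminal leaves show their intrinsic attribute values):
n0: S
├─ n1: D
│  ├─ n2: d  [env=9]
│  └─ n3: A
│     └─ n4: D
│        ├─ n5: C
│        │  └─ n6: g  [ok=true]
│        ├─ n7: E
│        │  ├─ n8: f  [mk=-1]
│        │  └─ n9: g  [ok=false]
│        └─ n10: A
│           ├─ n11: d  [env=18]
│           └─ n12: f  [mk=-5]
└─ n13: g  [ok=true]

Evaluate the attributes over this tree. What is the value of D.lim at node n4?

1. n2.env = 9  [terminal]
2. n3.off = "mp"  ["mp"]
3. n3.wid = -5  [d.env * 2 - 23]
4. n3.mk = true  [d.env > 8]
5. n6.ok = true  [terminal]
6. n5.cnt = false  [false]
7. n5.acc = -4  [-4]
8. n5.wid = 27  [27]
9. n5.lab = -7  [-7]
10. n7.lab = false  [C.cnt == true]
11. n7.ok = true  [not C.cnt]
12. n8.mk = -1  [terminal]
13. n9.ok = false  [terminal]
14. n7.val = "ku"  ["ku"]
15. n10.off = "kuw"  [E.val ++ "w"]
16. n10.wid = 15  [len(E.val) + 13]
17. n10.mk = true  [C.cnt == false]
18. n11.env = 18  [terminal]
19. n12.mk = -5  [terminal]
20. n10.lim = false  [A.wid > 15]
21. n4.hot = true  [C.acc > -5]
22. n4.lim = -4  [(if A.lim then C.acc else C.lab) + 3]
23. n3.lim = false  [A.wid > -5]
24. n1.hot = true  [A.lim == false]
25. n1.lim = 9  [d.env]
26. n13.ok = true  [terminal]
27. n0.env = 0  [0]
28. n0.lab = 4  [D.lim - 5]
29. n0.hot = 11  [D.lim * 3 - 16]
30. n0.acc = true  [D.lim > 8]

-4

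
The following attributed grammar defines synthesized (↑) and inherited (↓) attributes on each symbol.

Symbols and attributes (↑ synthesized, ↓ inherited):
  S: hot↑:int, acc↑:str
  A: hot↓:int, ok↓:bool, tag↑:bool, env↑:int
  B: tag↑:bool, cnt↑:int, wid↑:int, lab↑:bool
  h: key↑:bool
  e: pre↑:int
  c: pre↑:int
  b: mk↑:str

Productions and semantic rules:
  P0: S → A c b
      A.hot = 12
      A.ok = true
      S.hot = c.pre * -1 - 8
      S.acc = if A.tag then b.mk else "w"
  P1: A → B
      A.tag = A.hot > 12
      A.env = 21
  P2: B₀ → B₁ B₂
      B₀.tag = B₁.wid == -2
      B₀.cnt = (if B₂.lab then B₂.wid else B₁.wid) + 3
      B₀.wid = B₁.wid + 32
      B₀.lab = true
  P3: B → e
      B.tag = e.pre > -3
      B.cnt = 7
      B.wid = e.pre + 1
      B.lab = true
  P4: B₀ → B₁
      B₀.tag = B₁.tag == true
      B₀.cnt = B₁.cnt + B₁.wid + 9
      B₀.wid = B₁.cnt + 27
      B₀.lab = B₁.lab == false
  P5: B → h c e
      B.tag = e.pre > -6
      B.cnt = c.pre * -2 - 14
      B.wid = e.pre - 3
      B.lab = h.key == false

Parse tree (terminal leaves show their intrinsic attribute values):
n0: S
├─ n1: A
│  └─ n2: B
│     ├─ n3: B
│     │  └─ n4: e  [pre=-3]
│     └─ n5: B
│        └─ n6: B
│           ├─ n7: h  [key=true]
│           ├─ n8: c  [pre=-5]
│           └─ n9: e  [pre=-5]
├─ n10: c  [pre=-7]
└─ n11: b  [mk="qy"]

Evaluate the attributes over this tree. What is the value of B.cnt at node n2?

1. n1.hot = 12  [12]
2. n1.ok = true  [true]
3. n4.pre = -3  [terminal]
4. n3.tag = false  [e.pre > -3]
5. n3.cnt = 7  [7]
6. n3.wid = -2  [e.pre + 1]
7. n3.lab = true  [true]
8. n7.key = true  [terminal]
9. n8.pre = -5  [terminal]
10. n9.pre = -5  [terminal]
11. n6.tag = true  [e.pre > -6]
12. n6.cnt = -4  [c.pre * -2 - 14]
13. n6.wid = -8  [e.pre - 3]
14. n6.lab = false  [h.key == false]
15. n5.tag = true  [B₁.tag == true]
16. n5.cnt = -3  [B₁.cnt + B₁.wid + 9]
17. n5.wid = 23  [B₁.cnt + 27]
18. n5.lab = true  [B₁.lab == false]
19. n2.tag = true  [B₁.wid == -2]
20. n2.cnt = 26  [(if B₂.lab then B₂.wid else B₁.wid) + 3]
21. n2.wid = 30  [B₁.wid + 32]
22. n2.lab = true  [true]
23. n1.tag = false  [A.hot > 12]
24. n1.env = 21  [21]
25. n10.pre = -7  [terminal]
26. n11.mk = "qy"  [terminal]
27. n0.hot = -1  [c.pre * -1 - 8]
28. n0.acc = "w"  [if A.tag then b.mk else "w"]

26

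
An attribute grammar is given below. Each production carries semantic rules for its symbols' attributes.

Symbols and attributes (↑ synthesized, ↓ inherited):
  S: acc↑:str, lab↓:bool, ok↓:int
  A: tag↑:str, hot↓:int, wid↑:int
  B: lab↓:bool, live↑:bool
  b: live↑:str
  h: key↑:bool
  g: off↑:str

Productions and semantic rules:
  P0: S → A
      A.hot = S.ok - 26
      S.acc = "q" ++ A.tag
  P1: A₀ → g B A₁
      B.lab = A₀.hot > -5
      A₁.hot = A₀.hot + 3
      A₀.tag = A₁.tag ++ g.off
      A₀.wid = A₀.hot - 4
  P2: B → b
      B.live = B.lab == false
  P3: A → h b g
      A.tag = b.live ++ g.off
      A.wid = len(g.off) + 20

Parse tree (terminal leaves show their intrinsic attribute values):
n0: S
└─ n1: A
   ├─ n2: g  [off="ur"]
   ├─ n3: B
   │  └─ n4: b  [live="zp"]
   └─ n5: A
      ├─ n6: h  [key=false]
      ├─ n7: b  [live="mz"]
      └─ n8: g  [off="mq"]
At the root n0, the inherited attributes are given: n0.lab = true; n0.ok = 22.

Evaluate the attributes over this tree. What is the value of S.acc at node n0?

"qmzmqur"

1. n0.lab = true  [given at root]
2. n0.ok = 22  [given at root]
3. n1.hot = -4  [S.ok - 26]
4. n2.off = "ur"  [terminal]
5. n3.lab = true  [A₀.hot > -5]
6. n4.live = "zp"  [terminal]
7. n3.live = false  [B.lab == false]
8. n5.hot = -1  [A₀.hot + 3]
9. n6.key = false  [terminal]
10. n7.live = "mz"  [terminal]
11. n8.off = "mq"  [terminal]
12. n5.tag = "mzmq"  [b.live ++ g.off]
13. n5.wid = 22  [len(g.off) + 20]
14. n1.tag = "mzmqur"  [A₁.tag ++ g.off]
15. n1.wid = -8  [A₀.hot - 4]
16. n0.acc = "qmzmqur"  ["q" ++ A.tag]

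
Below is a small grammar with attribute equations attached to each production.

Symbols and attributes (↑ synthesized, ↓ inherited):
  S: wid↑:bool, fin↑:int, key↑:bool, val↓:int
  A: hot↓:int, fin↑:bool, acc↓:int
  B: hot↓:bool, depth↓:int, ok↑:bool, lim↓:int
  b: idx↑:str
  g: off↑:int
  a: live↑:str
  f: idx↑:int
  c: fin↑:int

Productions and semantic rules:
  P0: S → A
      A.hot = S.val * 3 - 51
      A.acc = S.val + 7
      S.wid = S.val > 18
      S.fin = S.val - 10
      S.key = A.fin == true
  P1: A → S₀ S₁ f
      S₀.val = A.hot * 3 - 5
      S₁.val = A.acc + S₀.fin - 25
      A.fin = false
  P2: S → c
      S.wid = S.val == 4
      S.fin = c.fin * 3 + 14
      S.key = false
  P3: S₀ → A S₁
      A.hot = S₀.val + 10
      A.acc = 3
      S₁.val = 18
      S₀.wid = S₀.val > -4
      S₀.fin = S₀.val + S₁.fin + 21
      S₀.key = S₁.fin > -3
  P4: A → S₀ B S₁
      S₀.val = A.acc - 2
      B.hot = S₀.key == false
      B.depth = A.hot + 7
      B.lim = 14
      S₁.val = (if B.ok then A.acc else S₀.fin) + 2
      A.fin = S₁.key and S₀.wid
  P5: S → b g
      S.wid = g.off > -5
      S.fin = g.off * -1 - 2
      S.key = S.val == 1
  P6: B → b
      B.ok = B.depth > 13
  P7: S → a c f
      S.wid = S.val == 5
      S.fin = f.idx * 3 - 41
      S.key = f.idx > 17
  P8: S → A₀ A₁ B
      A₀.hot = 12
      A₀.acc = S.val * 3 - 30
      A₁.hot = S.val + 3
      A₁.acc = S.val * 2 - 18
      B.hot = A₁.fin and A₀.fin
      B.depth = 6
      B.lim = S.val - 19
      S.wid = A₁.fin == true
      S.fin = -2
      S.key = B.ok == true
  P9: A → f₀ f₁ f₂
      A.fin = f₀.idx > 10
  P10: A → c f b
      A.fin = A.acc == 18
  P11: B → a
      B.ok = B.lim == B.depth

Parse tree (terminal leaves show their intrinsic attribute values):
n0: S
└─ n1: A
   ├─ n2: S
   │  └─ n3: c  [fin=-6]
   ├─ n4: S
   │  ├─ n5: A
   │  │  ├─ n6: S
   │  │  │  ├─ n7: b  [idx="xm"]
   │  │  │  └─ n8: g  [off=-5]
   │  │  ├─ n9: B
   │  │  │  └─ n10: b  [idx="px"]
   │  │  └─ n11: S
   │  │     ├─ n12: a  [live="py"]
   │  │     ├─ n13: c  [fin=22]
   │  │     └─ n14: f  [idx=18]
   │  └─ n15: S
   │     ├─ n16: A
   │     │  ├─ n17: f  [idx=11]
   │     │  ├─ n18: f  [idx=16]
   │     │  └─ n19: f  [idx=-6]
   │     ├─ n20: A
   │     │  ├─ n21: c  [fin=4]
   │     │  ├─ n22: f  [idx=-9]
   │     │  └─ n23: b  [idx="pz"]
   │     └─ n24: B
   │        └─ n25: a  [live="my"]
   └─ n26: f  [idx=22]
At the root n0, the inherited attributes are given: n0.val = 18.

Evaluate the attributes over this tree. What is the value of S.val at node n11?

5

1. n0.val = 18  [given at root]
2. n1.hot = 3  [S.val * 3 - 51]
3. n1.acc = 25  [S.val + 7]
4. n2.val = 4  [A.hot * 3 - 5]
5. n3.fin = -6  [terminal]
6. n2.wid = true  [S.val == 4]
7. n2.fin = -4  [c.fin * 3 + 14]
8. n2.key = false  [false]
9. n4.val = -4  [A.acc + S₀.fin - 25]
10. n5.hot = 6  [S₀.val + 10]
11. n5.acc = 3  [3]
12. n6.val = 1  [A.acc - 2]
13. n7.idx = "xm"  [terminal]
14. n8.off = -5  [terminal]
15. n6.wid = false  [g.off > -5]
16. n6.fin = 3  [g.off * -1 - 2]
17. n6.key = true  [S.val == 1]
18. n9.hot = false  [S₀.key == false]
19. n9.depth = 13  [A.hot + 7]
20. n9.lim = 14  [14]
21. n10.idx = "px"  [terminal]
22. n9.ok = false  [B.depth > 13]
23. n11.val = 5  [(if B.ok then A.acc else S₀.fin) + 2]
24. n12.live = "py"  [terminal]
25. n13.fin = 22  [terminal]
26. n14.idx = 18  [terminal]
27. n11.wid = true  [S.val == 5]
28. n11.fin = 13  [f.idx * 3 - 41]
29. n11.key = true  [f.idx > 17]
30. n5.fin = false  [S₁.key and S₀.wid]
31. n15.val = 18  [18]
32. n16.hot = 12  [12]
33. n16.acc = 24  [S.val * 3 - 30]
34. n17.idx = 11  [terminal]
35. n18.idx = 16  [terminal]
36. n19.idx = -6  [terminal]
37. n16.fin = true  [f₀.idx > 10]
38. n20.hot = 21  [S.val + 3]
39. n20.acc = 18  [S.val * 2 - 18]
40. n21.fin = 4  [terminal]
41. n22.idx = -9  [terminal]
42. n23.idx = "pz"  [terminal]
43. n20.fin = true  [A.acc == 18]
44. n24.hot = true  [A₁.fin and A₀.fin]
45. n24.depth = 6  [6]
46. n24.lim = -1  [S.val - 19]
47. n25.live = "my"  [terminal]
48. n24.ok = false  [B.lim == B.depth]
49. n15.wid = true  [A₁.fin == true]
50. n15.fin = -2  [-2]
51. n15.key = false  [B.ok == true]
52. n4.wid = false  [S₀.val > -4]
53. n4.fin = 15  [S₀.val + S₁.fin + 21]
54. n4.key = true  [S₁.fin > -3]
55. n26.idx = 22  [terminal]
56. n1.fin = false  [false]
57. n0.wid = false  [S.val > 18]
58. n0.fin = 8  [S.val - 10]
59. n0.key = false  [A.fin == true]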